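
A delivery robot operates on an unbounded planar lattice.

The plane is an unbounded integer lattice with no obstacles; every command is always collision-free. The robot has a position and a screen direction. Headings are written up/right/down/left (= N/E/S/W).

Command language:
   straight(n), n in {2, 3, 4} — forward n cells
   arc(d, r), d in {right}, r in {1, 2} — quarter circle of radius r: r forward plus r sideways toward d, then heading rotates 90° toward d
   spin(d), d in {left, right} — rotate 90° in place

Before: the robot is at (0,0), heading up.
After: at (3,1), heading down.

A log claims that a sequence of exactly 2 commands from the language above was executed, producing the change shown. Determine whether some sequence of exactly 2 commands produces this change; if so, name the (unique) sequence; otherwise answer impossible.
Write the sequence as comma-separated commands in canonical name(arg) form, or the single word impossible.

arc(right, 2), arc(right, 1)

key: cell and facing (now S) both changed — the 2 commands mix motion and turning
start: at (0,0), heading up
step 1 (arc(right, 2)): at (2,2), heading right
step 2 (arc(right, 1)): at (3,1), heading down
all 49 alternatives checked — unique.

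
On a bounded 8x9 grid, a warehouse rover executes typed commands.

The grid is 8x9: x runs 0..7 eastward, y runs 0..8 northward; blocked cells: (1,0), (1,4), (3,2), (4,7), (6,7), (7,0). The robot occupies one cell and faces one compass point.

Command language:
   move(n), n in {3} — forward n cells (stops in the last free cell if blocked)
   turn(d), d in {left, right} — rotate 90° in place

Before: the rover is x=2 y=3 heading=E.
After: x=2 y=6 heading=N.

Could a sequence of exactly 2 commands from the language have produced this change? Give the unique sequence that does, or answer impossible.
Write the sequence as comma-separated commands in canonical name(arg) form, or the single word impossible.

turn(left), move(3)

key: position moved to (2,6) AND the heading swung to N — translation plus rotation needed
initial: x=2 y=3 heading=E
step 1 (turn(left)): x=2 y=3 heading=N
step 2 (move(3)): x=2 y=6 heading=N
all 9 alternatives checked — unique.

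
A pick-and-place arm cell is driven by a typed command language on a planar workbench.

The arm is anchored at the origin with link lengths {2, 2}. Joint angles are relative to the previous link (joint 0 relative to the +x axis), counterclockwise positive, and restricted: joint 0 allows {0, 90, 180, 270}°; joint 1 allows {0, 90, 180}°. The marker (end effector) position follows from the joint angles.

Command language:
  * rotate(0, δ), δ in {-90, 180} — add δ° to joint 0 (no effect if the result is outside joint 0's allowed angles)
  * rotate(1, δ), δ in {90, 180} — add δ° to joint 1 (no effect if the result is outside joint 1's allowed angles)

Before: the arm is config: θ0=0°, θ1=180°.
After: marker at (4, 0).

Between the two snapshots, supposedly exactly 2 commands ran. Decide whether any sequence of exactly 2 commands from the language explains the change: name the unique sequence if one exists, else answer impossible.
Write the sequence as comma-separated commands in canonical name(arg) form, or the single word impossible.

rotate(1, 90), rotate(1, 180)

key: order matters: swapping rotate(1, 90) and rotate(1, 180) lands elsewhere
initial: config: θ0=0°, θ1=180°
step 1 (rotate(1, 90)): config: θ0=0°, θ1=180°
step 2 (rotate(1, 180)): config: θ0=0°, θ1=0°
all 16 alternatives checked — unique.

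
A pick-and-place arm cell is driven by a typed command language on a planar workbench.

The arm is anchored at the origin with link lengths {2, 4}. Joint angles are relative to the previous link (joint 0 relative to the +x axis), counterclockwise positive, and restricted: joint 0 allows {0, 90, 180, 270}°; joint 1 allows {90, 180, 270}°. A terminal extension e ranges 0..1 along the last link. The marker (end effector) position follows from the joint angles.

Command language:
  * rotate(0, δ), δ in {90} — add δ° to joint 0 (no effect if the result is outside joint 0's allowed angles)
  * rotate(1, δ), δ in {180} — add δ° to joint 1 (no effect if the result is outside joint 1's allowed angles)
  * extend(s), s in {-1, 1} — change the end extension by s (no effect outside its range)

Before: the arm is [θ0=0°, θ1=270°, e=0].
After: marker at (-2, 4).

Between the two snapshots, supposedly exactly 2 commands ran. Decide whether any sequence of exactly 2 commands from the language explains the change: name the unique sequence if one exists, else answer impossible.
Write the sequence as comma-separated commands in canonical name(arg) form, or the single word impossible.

initial: [θ0=0°, θ1=270°, e=0]
[1] after rotate(0, 90): [θ0=90°, θ1=270°, e=0]
[2] after rotate(0, 90): [θ0=180°, θ1=270°, e=0]
uniquely the one of 16 2-step routes that fits.

rotate(0, 90), rotate(0, 90)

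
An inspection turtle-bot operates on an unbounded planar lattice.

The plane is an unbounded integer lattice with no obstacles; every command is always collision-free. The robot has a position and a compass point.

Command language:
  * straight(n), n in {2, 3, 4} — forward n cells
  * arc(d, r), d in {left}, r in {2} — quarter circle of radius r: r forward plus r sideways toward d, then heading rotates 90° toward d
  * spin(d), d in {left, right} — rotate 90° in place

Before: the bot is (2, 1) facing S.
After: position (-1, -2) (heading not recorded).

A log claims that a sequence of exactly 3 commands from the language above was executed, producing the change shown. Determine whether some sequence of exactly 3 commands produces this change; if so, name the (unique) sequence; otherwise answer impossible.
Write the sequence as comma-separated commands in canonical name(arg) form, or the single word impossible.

start: (2, 1) facing S
1. straight(3) → (2, -2) facing S
2. spin(right) → (2, -2) facing W
3. straight(3) → (-1, -2) facing W
no other 3-command option fits: unique.

straight(3), spin(right), straight(3)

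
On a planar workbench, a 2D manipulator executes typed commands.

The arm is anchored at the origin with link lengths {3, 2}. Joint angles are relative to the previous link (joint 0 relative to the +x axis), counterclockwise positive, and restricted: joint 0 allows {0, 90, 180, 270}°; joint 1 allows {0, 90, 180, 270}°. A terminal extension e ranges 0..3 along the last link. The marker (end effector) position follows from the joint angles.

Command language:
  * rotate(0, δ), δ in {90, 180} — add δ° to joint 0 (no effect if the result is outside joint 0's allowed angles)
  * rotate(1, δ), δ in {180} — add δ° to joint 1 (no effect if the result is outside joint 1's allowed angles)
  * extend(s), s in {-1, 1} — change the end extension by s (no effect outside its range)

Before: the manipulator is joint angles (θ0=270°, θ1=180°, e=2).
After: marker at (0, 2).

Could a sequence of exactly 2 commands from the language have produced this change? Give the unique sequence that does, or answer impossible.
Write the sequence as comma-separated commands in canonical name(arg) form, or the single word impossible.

extend(1), extend(1)

start: joint angles (θ0=270°, θ1=180°, e=2)
t=1 extend(1) ⇒ joint angles (θ0=270°, θ1=180°, e=3)
t=2 extend(1) ⇒ joint angles (θ0=270°, θ1=180°, e=3)
uniquely the one of 25 2-step routes that fits.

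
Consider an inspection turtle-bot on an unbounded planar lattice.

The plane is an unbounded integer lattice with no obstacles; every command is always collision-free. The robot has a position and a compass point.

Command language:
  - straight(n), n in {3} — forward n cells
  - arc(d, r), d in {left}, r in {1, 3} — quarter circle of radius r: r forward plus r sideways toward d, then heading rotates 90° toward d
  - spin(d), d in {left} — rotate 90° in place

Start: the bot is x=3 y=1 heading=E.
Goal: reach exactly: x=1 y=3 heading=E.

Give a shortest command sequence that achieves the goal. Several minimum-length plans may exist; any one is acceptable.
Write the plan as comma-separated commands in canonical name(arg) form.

from: x=3 y=1 heading=E
step 1 (arc(left, 3)): x=6 y=4 heading=N
step 2 (arc(left, 3)): x=3 y=7 heading=W
step 3 (arc(left, 3)): x=0 y=4 heading=S
step 4 (arc(left, 1)): x=1 y=3 heading=E
minimal: 4 command(s), checked below 4.

arc(left, 3), arc(left, 3), arc(left, 3), arc(left, 1)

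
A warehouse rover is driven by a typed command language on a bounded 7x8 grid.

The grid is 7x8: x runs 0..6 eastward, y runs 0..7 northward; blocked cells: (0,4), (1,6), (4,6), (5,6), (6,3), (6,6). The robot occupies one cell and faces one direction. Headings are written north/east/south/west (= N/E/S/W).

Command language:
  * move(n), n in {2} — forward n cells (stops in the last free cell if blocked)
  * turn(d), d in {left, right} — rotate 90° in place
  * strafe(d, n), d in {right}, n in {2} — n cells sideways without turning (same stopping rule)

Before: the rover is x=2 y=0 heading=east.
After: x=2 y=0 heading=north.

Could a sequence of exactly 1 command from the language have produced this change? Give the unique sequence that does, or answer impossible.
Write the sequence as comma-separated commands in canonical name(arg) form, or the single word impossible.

key: (2,0) unchanged — the single command moves nothing
t0: x=2 y=0 heading=east
[1] after turn(left): x=2 y=0 heading=north
all 4 alternatives checked — unique.

turn(left)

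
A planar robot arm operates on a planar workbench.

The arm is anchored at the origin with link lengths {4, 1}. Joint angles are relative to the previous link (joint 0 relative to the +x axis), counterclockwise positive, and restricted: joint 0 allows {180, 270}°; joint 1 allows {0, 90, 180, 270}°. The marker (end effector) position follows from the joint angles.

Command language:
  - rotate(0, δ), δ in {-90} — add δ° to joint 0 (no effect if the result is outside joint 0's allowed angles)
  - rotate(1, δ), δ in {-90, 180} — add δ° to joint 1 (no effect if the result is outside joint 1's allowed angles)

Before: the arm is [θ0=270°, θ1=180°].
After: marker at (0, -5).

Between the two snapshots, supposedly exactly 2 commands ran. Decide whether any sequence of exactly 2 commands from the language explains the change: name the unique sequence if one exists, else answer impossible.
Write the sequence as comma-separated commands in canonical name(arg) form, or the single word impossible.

start: [θ0=270°, θ1=180°]
step 1 (rotate(1, -90)): [θ0=270°, θ1=90°]
step 2 (rotate(1, -90)): [θ0=270°, θ1=0°]
no rival 2-sequence matches.

rotate(1, -90), rotate(1, -90)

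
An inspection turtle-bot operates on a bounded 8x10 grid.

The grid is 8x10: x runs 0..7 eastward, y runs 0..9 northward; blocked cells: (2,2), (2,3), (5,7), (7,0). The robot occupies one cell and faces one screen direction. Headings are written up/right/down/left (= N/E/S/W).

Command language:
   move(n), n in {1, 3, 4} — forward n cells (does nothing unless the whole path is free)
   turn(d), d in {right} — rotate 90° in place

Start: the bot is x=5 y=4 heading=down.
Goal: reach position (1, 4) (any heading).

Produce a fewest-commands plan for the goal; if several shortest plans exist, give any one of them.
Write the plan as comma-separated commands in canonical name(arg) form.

start: x=5 y=4 heading=down
[1] after turn(right): x=5 y=4 heading=left
[2] after move(4): x=1 y=4 heading=left
shorter routes all fall short; 2 is best.

turn(right), move(4)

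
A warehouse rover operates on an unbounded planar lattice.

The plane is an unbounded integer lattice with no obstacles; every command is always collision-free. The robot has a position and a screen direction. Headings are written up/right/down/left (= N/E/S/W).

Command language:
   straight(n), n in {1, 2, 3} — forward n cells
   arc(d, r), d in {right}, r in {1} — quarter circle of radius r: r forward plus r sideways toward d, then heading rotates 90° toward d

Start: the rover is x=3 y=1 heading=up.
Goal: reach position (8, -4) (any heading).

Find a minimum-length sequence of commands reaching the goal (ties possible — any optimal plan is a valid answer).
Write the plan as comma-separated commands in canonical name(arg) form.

arc(right, 1), straight(3), arc(right, 1), straight(3), straight(2)

from: x=3 y=1 heading=up
step 1 (arc(right, 1)): x=4 y=2 heading=right
step 2 (straight(3)): x=7 y=2 heading=right
step 3 (arc(right, 1)): x=8 y=1 heading=down
step 4 (straight(3)): x=8 y=-2 heading=down
step 5 (straight(2)): x=8 y=-4 heading=down
nothing shorter than 5 reaches the goal.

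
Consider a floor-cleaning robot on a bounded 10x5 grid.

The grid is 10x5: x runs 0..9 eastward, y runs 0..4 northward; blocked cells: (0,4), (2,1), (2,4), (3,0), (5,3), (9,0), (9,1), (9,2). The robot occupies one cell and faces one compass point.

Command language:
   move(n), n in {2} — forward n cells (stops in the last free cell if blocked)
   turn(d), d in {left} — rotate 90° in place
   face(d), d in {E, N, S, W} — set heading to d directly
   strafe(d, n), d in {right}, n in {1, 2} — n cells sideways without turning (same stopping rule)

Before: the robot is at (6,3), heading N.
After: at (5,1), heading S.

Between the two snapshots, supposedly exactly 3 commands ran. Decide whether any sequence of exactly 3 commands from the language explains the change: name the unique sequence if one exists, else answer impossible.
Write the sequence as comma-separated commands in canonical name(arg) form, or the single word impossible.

face(S), move(2), strafe(right, 1)

key: cell and facing (now S) both changed — the 3 commands mix motion and turning
t0: at (6,3), heading N
1. face(S) → at (6,3), heading S
2. move(2) → at (6,1), heading S
3. strafe(right, 1) → at (5,1), heading S
no other 3-command option fits: unique.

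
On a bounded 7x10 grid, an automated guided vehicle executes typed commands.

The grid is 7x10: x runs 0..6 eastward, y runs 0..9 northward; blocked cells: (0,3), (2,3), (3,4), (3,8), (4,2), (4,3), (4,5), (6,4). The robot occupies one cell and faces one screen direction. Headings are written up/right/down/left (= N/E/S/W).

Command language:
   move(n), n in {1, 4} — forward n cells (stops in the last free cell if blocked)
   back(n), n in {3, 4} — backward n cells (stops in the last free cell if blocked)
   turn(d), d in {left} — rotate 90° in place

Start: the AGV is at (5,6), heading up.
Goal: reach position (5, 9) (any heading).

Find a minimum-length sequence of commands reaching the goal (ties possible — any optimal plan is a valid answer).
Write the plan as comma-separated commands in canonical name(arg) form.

initial: at (5,6), heading up
[1] after move(4): at (5,9), heading up
nothing shorter than 1 reaches the goal.

move(4)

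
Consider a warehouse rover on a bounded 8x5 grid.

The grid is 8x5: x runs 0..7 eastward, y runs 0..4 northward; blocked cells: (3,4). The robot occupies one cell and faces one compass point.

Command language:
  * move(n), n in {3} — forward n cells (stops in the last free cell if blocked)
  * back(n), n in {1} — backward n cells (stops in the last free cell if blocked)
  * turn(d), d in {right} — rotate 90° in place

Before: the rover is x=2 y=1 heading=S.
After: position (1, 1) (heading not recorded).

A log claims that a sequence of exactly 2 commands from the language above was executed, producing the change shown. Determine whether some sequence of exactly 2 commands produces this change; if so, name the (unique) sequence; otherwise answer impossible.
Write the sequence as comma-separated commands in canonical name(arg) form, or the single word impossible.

impossible

checked all 2-command options: none fits.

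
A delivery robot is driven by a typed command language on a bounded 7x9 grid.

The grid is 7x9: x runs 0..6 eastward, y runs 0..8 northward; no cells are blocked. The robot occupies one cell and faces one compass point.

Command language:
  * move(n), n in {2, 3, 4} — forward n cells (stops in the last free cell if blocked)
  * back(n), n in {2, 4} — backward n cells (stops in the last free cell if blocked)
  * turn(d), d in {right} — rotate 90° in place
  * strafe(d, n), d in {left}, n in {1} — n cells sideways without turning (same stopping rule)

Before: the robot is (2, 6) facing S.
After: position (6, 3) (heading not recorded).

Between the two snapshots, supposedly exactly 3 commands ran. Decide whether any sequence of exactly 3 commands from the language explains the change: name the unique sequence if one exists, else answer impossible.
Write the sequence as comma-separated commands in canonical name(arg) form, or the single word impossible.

move(3), turn(right), back(4)

key: running back(4) before move(3) would end elsewhere — order is forced
initial: (2, 6) facing S
step 1 (move(3)): (2, 3) facing S
step 2 (turn(right)): (2, 3) facing W
step 3 (back(4)): (6, 3) facing W
no rival 3-sequence matches.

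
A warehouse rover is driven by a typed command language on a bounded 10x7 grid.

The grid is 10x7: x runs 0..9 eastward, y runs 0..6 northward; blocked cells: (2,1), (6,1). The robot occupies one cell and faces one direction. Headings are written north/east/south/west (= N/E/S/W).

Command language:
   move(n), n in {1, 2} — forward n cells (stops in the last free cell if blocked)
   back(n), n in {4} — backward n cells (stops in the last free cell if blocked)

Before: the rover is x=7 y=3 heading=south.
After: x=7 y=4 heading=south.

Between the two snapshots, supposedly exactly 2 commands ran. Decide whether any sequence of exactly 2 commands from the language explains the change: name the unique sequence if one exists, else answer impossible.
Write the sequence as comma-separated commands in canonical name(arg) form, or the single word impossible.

key: running move(2) before back(4) would end elsewhere — order is forced
from: x=7 y=3 heading=south
[1] after back(4): x=7 y=6 heading=south
[2] after move(2): x=7 y=4 heading=south
no other 2-command option fits: unique.

back(4), move(2)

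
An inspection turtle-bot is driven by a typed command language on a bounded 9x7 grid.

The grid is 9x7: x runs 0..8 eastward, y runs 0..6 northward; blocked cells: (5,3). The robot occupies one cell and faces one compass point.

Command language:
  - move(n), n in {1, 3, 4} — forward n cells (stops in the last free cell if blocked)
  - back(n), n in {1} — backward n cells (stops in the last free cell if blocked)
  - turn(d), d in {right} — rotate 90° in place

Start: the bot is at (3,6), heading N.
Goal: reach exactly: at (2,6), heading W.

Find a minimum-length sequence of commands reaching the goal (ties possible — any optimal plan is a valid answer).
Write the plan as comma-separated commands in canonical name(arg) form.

begin: at (3,6), heading N
[1] after turn(right): at (3,6), heading E
[2] after turn(right): at (3,6), heading S
[3] after turn(right): at (3,6), heading W
[4] after move(1): at (2,6), heading W
minimal: 4 command(s), checked below 4.

turn(right), turn(right), turn(right), move(1)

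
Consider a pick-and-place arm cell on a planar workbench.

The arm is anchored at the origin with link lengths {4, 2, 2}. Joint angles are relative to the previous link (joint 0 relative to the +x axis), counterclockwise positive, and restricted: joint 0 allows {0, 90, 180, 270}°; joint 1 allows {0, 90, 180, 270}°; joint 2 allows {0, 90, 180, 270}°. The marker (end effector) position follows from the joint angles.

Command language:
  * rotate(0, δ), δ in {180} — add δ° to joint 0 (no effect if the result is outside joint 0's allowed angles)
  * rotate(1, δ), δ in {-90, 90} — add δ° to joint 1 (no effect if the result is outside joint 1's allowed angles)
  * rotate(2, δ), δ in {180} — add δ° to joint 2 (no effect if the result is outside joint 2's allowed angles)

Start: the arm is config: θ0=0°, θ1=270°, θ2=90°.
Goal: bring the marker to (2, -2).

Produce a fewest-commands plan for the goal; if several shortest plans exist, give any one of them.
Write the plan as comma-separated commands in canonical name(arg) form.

initial: config: θ0=0°, θ1=270°, θ2=90°
t=1 rotate(2, 180) ⇒ config: θ0=0°, θ1=270°, θ2=270°
minimal: 1 command(s), checked below 1.

rotate(2, 180)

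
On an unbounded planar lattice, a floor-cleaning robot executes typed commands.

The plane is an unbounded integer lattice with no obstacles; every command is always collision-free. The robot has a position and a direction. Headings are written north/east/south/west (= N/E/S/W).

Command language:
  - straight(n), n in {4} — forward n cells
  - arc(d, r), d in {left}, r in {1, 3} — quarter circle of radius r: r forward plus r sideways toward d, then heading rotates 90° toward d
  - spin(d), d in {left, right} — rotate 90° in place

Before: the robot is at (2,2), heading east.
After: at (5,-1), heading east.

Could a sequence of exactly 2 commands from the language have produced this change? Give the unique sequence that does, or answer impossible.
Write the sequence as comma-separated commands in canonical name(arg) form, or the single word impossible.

key: heading stays E — rotations cancel among the 2 commands
begin: at (2,2), heading east
t=1 spin(right) ⇒ at (2,2), heading south
t=2 arc(left, 3) ⇒ at (5,-1), heading east
all 25 alternatives checked — unique.

spin(right), arc(left, 3)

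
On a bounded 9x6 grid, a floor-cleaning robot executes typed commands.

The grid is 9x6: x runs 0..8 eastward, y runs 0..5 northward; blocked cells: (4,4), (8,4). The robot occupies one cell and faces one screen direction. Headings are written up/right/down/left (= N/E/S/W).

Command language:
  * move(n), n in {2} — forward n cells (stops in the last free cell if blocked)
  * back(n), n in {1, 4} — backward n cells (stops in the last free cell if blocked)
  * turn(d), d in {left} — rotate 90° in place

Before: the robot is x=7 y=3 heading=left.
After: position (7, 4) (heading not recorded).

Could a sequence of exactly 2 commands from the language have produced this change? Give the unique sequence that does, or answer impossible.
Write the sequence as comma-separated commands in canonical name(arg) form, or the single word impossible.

key: order matters: swapping turn(left) and back(1) lands elsewhere
start: x=7 y=3 heading=left
[1] after turn(left): x=7 y=3 heading=down
[2] after back(1): x=7 y=4 heading=down
uniquely the one of 16 2-step routes that fits.

turn(left), back(1)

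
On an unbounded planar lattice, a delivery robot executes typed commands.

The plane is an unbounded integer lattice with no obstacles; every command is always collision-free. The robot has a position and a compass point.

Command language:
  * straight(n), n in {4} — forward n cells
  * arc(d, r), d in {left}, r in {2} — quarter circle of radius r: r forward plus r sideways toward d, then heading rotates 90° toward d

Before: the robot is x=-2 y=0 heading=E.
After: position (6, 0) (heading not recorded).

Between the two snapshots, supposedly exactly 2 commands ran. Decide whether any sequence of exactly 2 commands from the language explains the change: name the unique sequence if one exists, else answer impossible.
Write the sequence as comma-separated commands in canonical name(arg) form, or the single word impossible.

initial: x=-2 y=0 heading=E
t=1 straight(4) ⇒ x=2 y=0 heading=E
t=2 straight(4) ⇒ x=6 y=0 heading=E
uniquely the one of 4 2-step routes that fits.

straight(4), straight(4)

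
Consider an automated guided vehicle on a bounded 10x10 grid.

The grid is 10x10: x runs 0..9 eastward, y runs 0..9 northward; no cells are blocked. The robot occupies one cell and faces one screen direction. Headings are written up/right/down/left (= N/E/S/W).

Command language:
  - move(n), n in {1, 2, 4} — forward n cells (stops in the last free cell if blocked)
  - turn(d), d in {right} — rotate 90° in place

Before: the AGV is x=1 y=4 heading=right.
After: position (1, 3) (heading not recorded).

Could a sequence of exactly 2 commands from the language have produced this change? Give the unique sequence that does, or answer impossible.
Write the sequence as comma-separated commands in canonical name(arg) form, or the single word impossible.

turn(right), move(1)

key: running move(1) before turn(right) would end elsewhere — order is forced
from: x=1 y=4 heading=right
t=1 turn(right) ⇒ x=1 y=4 heading=down
t=2 move(1) ⇒ x=1 y=3 heading=down
no other 2-command option fits: unique.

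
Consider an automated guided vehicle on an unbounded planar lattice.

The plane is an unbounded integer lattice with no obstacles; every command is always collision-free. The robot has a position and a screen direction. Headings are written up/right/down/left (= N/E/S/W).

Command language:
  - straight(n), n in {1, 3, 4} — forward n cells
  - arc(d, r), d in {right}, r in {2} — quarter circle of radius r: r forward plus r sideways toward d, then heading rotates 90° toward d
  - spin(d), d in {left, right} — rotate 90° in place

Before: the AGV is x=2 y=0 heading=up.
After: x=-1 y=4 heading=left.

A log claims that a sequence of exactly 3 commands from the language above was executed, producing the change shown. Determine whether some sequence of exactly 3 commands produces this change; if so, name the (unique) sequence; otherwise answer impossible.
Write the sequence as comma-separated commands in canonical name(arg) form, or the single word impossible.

key: position moved to (-1,4) AND the heading swung to W — translation plus rotation needed
from: x=2 y=0 heading=up
step 1 (straight(4)): x=2 y=4 heading=up
step 2 (spin(left)): x=2 y=4 heading=left
step 3 (straight(3)): x=-1 y=4 heading=left
no rival 3-sequence matches.

straight(4), spin(left), straight(3)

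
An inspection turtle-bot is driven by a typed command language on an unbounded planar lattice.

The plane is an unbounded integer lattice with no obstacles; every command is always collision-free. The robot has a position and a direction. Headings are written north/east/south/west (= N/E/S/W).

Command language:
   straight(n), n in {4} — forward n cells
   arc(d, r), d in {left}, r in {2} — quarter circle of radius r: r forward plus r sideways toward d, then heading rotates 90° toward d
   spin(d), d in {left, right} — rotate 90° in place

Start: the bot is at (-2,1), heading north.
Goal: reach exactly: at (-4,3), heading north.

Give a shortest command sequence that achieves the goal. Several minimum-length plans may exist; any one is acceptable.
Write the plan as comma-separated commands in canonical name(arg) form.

arc(left, 2), spin(right)

t0: at (-2,1), heading north
t=1 arc(left, 2) ⇒ at (-4,3), heading west
t=2 spin(right) ⇒ at (-4,3), heading north
minimal: 2 command(s), checked below 2.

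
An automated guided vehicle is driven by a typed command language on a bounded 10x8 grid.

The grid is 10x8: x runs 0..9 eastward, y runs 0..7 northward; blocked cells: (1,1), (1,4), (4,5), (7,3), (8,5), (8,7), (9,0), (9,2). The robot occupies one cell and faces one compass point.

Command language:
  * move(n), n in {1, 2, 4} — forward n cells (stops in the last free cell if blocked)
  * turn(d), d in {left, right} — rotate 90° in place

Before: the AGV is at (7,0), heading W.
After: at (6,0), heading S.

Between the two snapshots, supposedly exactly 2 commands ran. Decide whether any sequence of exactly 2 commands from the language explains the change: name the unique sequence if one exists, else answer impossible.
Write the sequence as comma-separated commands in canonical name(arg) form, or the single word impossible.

move(1), turn(left)

key: cell and facing (now S) both changed — the 2 commands mix motion and turning
start: at (7,0), heading W
[1] after move(1): at (6,0), heading W
[2] after turn(left): at (6,0), heading S
all 25 alternatives checked — unique.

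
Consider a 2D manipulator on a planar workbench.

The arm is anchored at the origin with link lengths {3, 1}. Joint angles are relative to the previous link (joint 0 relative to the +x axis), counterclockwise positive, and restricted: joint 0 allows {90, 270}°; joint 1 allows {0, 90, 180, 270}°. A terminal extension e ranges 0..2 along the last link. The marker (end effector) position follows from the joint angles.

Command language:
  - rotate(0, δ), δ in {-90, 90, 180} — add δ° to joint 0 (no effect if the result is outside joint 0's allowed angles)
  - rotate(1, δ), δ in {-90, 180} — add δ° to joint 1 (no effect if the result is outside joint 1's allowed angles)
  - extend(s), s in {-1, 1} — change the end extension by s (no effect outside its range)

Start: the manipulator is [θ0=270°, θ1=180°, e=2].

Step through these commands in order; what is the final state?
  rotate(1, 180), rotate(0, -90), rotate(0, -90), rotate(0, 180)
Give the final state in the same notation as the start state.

initial: [θ0=270°, θ1=180°, e=2]
[1] after rotate(1, 180): [θ0=270°, θ1=0°, e=2]
[2] after rotate(0, -90): [θ0=270°, θ1=0°, e=2]
[3] after rotate(0, -90): [θ0=270°, θ1=0°, e=2]
[4] after rotate(0, 180): [θ0=90°, θ1=0°, e=2]

[θ0=90°, θ1=0°, e=2]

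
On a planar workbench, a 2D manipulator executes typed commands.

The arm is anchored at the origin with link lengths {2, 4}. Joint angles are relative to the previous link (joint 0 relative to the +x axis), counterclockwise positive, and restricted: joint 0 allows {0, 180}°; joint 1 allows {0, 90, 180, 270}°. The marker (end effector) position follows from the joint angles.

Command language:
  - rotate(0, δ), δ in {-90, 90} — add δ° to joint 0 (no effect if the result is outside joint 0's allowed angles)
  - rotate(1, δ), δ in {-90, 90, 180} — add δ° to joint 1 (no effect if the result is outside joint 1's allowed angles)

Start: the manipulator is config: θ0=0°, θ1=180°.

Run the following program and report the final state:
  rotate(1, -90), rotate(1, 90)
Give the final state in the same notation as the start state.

from: config: θ0=0°, θ1=180°
[1] after rotate(1, -90): config: θ0=0°, θ1=90°
[2] after rotate(1, 90): config: θ0=0°, θ1=180°

config: θ0=0°, θ1=180°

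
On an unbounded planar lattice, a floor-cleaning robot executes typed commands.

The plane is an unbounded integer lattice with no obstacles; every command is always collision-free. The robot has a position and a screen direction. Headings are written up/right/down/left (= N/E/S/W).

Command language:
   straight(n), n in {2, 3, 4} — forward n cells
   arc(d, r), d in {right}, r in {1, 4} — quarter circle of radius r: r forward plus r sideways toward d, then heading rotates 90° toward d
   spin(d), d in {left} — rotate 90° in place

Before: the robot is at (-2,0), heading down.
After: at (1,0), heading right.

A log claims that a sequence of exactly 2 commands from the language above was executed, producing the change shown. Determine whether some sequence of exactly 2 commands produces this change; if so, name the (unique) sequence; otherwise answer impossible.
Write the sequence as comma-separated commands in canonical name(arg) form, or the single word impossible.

key: cell and facing (now E) both changed — the 2 commands mix motion and turning
initial: at (-2,0), heading down
[1] after spin(left): at (-2,0), heading right
[2] after straight(3): at (1,0), heading right
no rival 2-sequence matches.

spin(left), straight(3)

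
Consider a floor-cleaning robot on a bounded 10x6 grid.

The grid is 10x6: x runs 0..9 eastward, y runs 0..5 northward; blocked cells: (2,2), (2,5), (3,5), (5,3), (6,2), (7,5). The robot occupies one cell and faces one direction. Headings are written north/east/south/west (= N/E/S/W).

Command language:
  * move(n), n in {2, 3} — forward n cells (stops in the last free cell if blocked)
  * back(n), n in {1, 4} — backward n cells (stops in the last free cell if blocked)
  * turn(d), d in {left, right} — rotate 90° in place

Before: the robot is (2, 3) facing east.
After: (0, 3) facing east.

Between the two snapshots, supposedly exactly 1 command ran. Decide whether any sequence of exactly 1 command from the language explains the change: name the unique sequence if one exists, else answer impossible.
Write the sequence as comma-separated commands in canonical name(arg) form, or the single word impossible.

key: heading stays E — the single command does not turn
begin: (2, 3) facing east
step 1 (back(4)): (0, 3) facing east
no other 1-command option fits: unique.

back(4)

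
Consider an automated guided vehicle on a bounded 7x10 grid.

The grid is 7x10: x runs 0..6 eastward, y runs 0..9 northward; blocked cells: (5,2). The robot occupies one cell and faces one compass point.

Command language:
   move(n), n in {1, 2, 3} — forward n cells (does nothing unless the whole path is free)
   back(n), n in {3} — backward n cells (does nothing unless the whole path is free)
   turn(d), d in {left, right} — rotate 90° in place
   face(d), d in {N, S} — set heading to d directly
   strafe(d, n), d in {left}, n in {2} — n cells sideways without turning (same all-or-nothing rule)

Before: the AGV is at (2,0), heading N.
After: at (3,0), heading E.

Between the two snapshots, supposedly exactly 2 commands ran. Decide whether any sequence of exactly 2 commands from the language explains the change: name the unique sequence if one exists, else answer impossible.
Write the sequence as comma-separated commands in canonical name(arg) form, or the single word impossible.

turn(right), move(1)

key: position moved to (3,0) AND the heading swung to E — translation plus rotation needed
initial: at (2,0), heading N
1. turn(right) → at (2,0), heading E
2. move(1) → at (3,0), heading E
uniquely the one of 81 2-step routes that fits.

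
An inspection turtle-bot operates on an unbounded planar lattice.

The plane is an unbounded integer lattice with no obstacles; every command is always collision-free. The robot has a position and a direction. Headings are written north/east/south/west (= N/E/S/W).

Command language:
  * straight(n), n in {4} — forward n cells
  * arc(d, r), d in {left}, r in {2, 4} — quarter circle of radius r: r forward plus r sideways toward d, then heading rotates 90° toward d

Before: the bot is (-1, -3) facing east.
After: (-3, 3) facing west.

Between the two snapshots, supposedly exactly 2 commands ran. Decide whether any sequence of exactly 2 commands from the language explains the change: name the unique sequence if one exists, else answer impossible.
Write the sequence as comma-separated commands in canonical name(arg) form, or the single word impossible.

arc(left, 2), arc(left, 4)

key: running arc(left, 4) before arc(left, 2) would end elsewhere — order is forced
from: (-1, -3) facing east
1. arc(left, 2) → (1, -1) facing north
2. arc(left, 4) → (-3, 3) facing west
all 9 alternatives checked — unique.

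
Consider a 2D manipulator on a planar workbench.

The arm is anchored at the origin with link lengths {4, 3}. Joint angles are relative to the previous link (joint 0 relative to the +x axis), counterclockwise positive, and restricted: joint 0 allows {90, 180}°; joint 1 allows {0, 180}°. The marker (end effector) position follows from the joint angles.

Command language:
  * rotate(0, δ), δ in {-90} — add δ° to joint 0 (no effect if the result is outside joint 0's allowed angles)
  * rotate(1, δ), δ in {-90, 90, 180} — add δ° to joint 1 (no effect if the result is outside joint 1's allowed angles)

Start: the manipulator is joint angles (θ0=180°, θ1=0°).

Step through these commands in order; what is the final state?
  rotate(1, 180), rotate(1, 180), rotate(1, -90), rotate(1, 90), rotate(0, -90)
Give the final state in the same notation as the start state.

t0: joint angles (θ0=180°, θ1=0°)
1. rotate(1, 180) → joint angles (θ0=180°, θ1=180°)
2. rotate(1, 180) → joint angles (θ0=180°, θ1=0°)
3. rotate(1, -90) → joint angles (θ0=180°, θ1=0°)
4. rotate(1, 90) → joint angles (θ0=180°, θ1=0°)
5. rotate(0, -90) → joint angles (θ0=90°, θ1=0°)

joint angles (θ0=90°, θ1=0°)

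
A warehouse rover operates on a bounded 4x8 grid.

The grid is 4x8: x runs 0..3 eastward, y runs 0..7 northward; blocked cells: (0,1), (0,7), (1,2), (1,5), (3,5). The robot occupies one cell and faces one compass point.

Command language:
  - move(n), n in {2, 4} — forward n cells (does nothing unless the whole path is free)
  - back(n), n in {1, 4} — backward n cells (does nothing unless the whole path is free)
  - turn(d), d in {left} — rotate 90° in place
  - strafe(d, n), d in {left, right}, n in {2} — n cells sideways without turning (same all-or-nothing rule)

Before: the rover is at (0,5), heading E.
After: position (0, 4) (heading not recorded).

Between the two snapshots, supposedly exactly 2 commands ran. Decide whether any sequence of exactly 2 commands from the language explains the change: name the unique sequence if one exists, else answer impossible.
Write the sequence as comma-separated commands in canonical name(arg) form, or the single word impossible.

turn(left), back(1)

key: running back(1) before turn(left) would end elsewhere — order is forced
from: at (0,5), heading E
t=1 turn(left) ⇒ at (0,5), heading N
t=2 back(1) ⇒ at (0,4), heading N
no rival 2-sequence matches.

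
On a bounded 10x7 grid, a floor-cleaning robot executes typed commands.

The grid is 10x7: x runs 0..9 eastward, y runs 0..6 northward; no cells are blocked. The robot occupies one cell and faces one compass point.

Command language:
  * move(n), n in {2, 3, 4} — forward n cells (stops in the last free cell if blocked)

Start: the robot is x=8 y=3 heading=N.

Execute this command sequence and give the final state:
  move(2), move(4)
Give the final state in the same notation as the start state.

begin: x=8 y=3 heading=N
t=1 move(2) ⇒ x=8 y=5 heading=N
t=2 move(4) ⇒ x=8 y=6 heading=N

x=8 y=6 heading=N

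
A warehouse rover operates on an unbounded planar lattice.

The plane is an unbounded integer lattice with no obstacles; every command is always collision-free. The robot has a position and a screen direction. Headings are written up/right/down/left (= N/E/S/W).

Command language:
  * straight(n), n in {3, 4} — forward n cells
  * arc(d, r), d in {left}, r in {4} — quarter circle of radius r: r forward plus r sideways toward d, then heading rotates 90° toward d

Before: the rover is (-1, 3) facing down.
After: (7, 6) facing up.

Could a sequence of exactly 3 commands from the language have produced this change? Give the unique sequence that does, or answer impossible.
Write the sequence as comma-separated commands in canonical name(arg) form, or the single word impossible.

key: cell and facing (now N) both changed — the 3 commands mix motion and turning
initial: (-1, 3) facing down
1. arc(left, 4) → (3, -1) facing right
2. arc(left, 4) → (7, 3) facing up
3. straight(3) → (7, 6) facing up
no rival 3-sequence matches.

arc(left, 4), arc(left, 4), straight(3)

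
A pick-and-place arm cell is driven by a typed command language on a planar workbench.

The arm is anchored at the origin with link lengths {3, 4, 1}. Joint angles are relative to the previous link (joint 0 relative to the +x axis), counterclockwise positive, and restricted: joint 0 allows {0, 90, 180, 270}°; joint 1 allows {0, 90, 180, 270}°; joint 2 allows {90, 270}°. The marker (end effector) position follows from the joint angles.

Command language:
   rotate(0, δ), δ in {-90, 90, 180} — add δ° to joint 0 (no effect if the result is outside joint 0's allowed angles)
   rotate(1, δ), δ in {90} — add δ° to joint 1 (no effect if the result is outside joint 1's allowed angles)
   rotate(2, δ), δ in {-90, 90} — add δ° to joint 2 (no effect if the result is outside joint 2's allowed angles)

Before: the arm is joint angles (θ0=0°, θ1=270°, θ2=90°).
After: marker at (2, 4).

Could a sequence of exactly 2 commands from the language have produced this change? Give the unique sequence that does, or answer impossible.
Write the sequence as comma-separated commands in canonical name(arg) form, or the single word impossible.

rotate(1, 90), rotate(1, 90)

initial: joint angles (θ0=0°, θ1=270°, θ2=90°)
1. rotate(1, 90) → joint angles (θ0=0°, θ1=0°, θ2=90°)
2. rotate(1, 90) → joint angles (θ0=0°, θ1=90°, θ2=90°)
uniquely the one of 36 2-step routes that fits.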